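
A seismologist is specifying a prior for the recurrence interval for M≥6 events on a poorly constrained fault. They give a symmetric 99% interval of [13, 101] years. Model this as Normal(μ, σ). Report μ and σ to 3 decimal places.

A symmetric 99% interval runs μ ± z·σ with z = 2.576.
Half-width = 44, so σ = 44/2.576 = 17.082.
μ is the interval midpoint, 57.000.

μ = 57.000, σ = 17.082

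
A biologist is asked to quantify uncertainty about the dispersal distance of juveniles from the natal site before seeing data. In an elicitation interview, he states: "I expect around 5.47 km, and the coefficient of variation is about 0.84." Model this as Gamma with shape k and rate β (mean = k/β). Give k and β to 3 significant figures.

For Gamma(k, rate β): mean = k/β, variance = k/β², so CV = 1/√k.
CV = 0.84, hence k = 1/CV² = 1.42.
Then β = k/mean = 1.42/5.47 = 0.259.

k ≈ 1.42, β ≈ 0.259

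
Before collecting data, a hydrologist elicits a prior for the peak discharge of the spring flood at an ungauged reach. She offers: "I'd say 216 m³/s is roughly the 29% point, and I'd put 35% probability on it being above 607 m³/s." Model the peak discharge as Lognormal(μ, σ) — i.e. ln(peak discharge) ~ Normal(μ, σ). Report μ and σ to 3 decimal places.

μ ≈ 5.984, σ ≈ 1.101

If T ~ Lognormal(μ,σ) then ln T ~ Normal(μ,σ), so the p-quantile of ln T is μ + z_p·σ.
ln(216) = 5.375 and ln(607) = 6.409; z_{0.29} = -0.5534, z_{0.65} = 0.3853.
σ = (6.409 − 5.375)/(0.3853 − (-0.5534)) = 1.101.
μ = 5.375 − (-0.5534)·1.101 = 5.984.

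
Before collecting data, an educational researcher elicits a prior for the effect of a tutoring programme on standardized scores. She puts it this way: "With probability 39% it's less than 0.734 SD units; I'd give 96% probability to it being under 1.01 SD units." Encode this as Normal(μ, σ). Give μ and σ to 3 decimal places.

μ = 0.772, σ = 0.136

The p-quantile of Normal(μ,σ) is μ + z_p·σ, with z_{0.39} = -0.2793 and z_{0.96} = 1.751.
Eliminate σ: μ = (z₂·x₁ − z₁·x₂)/(z₂ − z₁) = (1.751·0.734 − (-0.2793)·1.01)/2.03 = 0.772.
Then σ = (x₂ − x₁)/(z₂ − z₁) = (1.01 − 0.734)/2.03 = 0.136.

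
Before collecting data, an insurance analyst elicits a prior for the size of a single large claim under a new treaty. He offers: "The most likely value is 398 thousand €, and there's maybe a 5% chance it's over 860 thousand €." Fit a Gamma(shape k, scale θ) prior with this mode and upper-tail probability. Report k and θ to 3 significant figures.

Gamma(k,θ) with k>1 has mode (k−1)θ, so θ = 398/(k−1).
Need P(X < 860) = 0.95 with θ tied to k this way. Start at k = 2, θ = 398: P(X<860) ≈ 0.636.
Too low — raise k to concentrate. Iterating converges to k ≈ 5.64.
Then θ = 398/(5.64−1) ≈ 85.7.

k ≈ 5.64, θ ≈ 85.7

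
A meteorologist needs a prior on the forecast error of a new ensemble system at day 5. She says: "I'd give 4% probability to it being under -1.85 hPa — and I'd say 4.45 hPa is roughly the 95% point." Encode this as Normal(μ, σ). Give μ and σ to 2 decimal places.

μ = 1.40, σ = 1.86

For Normal(μ,σ), the p-quantile is μ + z_p·σ. Here z_{0.04} = -1.751, z_{0.95} = 1.645.
So -1.85 = μ − 1.751σ and 4.45 = μ + 1.645σ.
Subtracting: σ = (4.45 − -1.85)/(1.645 − (-1.751)) = 1.86.
Then μ = -1.85 − (-1.751)·1.86 = 1.40.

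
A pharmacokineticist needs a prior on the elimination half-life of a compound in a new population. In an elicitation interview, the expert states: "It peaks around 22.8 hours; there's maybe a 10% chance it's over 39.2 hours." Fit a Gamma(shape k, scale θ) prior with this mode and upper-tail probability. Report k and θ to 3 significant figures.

k ≈ 7.45, θ ≈ 3.53

Gamma(k,θ) with k>1 has mode (k−1)θ, so θ = 22.8/(k−1).
Need P(X < 39.2) = 0.9 with θ tied to k this way. Start at k = 2, θ = 22.8: P(X<39.2) ≈ 0.513.
Too low — raise k to concentrate. Iterating converges to k ≈ 7.45.
Then θ = 22.8/(7.45−1) ≈ 3.53.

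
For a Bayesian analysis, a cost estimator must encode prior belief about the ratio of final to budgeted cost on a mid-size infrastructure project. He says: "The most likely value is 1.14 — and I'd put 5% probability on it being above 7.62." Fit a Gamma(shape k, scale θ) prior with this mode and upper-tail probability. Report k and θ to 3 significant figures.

k ≈ 1.61, θ ≈ 1.86

Gamma(k,θ) with k>1 has mode (k−1)θ, so θ = 1.14/(k−1).
Need P(X < 7.62) = 0.95 with θ tied to k this way. Start at k = 2, θ = 1.14: P(X<7.62) ≈ 0.990.
Too high — lower k to spread out. Iterating converges to k ≈ 1.61.
Then θ = 1.14/(1.61−1) ≈ 1.86.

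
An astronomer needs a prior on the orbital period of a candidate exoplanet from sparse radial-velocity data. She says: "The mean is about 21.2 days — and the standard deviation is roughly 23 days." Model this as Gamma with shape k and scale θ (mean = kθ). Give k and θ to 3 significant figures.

k ≈ 0.85, θ ≈ 25

For Gamma(k, scale θ): mean = kθ, variance = kθ², so CV = 1/√k.
CV = SD/mean = 23/21.2 = 1.085, hence k = 1/CV² = 0.85.
Then θ = mean/k = 21.2/0.85 = 25.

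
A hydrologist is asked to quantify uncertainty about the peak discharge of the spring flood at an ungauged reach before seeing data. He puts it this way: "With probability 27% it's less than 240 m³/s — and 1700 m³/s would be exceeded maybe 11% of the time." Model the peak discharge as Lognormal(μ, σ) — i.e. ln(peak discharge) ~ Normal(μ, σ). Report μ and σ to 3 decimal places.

If T ~ Lognormal(μ,σ) then ln T ~ Normal(μ,σ), so the p-quantile of ln T is μ + z_p·σ.
ln(240) = 5.481 and ln(1700) = 7.438; z_{0.27} = -0.6128, z_{0.89} = 1.227.
σ = (7.438 − 5.481)/(1.227 − (-0.6128)) = 1.064.
μ = 5.481 − (-0.6128)·1.064 = 6.133.

μ ≈ 6.133, σ ≈ 1.064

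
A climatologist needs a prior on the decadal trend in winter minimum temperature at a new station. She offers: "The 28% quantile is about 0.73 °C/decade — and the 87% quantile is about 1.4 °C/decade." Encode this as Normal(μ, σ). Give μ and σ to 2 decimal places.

μ = 0.96, σ = 0.39

For Normal(μ,σ), the p-quantile is μ + z_p·σ. Here z_{0.28} = -0.5828, z_{0.87} = 1.126.
So 0.73 = μ − 0.5828σ and 1.4 = μ + 1.126σ.
Subtracting: σ = (1.4 − 0.73)/(1.126 − (-0.5828)) = 0.39.
Then μ = 0.73 − (-0.5828)·0.39 = 0.96.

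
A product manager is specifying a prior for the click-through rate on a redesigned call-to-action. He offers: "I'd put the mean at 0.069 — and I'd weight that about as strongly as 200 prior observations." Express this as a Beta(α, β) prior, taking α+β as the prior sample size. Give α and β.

α = 13.8, β = 186.2

Under the effective-sample-size interpretation, Beta(α, β) has prior mean α/(α+β) and prior sample size α+β.
So α+β = 200 and α/(α+β) = 0.069, giving α = 0.069·200 = 13.8 and β = 200 − 13.8 = 186.2.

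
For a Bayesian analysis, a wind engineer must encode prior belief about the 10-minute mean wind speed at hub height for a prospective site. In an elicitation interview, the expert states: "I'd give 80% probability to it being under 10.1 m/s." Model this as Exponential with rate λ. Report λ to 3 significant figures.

λ ≈ 0.159

P(T < 10.1) = 1 − e^(−λ·10.1) = 0.8, so λ = −ln(1−0.8)/10.1 = −ln(0.2)/10.1 = 0.159.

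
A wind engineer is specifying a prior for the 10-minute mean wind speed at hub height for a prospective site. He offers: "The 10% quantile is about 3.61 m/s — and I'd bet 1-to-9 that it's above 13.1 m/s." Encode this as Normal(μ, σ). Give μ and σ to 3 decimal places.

The p-quantile of Normal(μ,σ) is μ + z_p·σ, with z_{0.1} = -1.282 and z_{0.9} = 1.282.
Eliminate σ: μ = (z₂·x₁ − z₁·x₂)/(z₂ − z₁) = (1.282·3.61 − (-1.282)·13.1)/2.563 = 8.355.
Then σ = (x₂ − x₁)/(z₂ − z₁) = (13.1 − 3.61)/2.563 = 3.703.

μ = 8.355, σ = 3.703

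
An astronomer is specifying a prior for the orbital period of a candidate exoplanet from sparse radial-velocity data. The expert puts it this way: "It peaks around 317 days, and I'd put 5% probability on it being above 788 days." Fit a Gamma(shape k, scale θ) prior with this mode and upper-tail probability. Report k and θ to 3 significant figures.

Gamma(k,θ) with k>1 has mode (k−1)θ, so θ = 317/(k−1).
Need P(X < 788) = 0.95 with θ tied to k this way. Start at k = 2, θ = 317: P(X<788) ≈ 0.710.
Too low — raise k to concentrate. Iterating converges to k ≈ 4.28.
Then θ = 317/(4.28−1) ≈ 96.7.

k ≈ 4.28, θ ≈ 96.7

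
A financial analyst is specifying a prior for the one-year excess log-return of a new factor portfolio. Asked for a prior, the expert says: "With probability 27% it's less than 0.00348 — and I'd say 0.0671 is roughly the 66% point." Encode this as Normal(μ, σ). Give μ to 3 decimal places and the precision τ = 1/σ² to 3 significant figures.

The p-quantile of Normal(μ,σ) is μ + z_p·σ, with z_{0.27} = -0.6128 and z_{0.66} = 0.4125.
Eliminate σ: μ = (z₂·x₁ − z₁·x₂)/(z₂ − z₁) = (0.4125·0.00348 − (-0.6128)·0.0671)/1.025 = 0.042.
Then σ = (x₂ − x₁)/(z₂ − z₁) = (0.0671 − 0.00348)/1.025 = 0.062.
Precision τ = 1/σ² = 1/0.06205² = 260.

μ = 0.042, τ = 260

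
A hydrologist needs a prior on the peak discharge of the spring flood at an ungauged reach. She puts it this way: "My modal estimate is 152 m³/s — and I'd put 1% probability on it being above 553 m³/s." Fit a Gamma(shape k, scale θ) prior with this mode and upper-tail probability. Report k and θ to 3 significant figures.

k ≈ 3.57, θ ≈ 59.1

Gamma(k,θ) with k>1 has mode (k−1)θ, so θ = 152/(k−1).
Need P(X < 553) = 0.99 with θ tied to k this way. Start at k = 2, θ = 152: P(X<553) ≈ 0.878.
Too low — raise k to concentrate. Iterating converges to k ≈ 3.57.
Then θ = 152/(3.57−1) ≈ 59.1.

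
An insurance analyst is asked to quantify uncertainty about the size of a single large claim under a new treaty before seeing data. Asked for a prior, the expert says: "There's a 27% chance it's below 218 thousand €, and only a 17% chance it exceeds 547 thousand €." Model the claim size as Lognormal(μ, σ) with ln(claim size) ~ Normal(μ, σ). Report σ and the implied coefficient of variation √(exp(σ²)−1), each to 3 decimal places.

σ ≈ 0.587, CV ≈ 0.642

If T ~ Lognormal(μ,σ) then ln T ~ Normal(μ,σ), so the p-quantile of ln T is μ + z_p·σ.
ln(218) = 5.384 and ln(547) = 6.304; z_{0.27} = -0.6128, z_{0.83} = 0.9542.
σ = (6.304 − 5.384)/(0.9542 − (-0.6128)) = 0.587.
μ = 5.384 − (-0.6128)·0.587 = 5.744.
CV = √(exp(σ²)−1) = √(exp(0.3447)−1) = 0.642.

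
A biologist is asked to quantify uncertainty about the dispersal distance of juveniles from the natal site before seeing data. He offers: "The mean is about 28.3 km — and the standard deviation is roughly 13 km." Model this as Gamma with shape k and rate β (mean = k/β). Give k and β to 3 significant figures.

k ≈ 4.74, β ≈ 0.167

For Gamma(k, rate β): mean = k/β, variance = k/β², so CV = 1/√k.
CV = SD/mean = 13/28.3 = 0.4594, hence k = 1/CV² = 4.74.
Then β = k/mean = 4.74/28.3 = 0.167.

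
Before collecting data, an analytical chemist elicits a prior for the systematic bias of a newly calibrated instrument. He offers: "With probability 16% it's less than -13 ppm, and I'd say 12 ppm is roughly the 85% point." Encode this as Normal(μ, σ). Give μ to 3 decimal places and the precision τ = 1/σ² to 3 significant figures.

The p-quantile of Normal(μ,σ) is μ + z_p·σ, with z_{0.16} = -0.9945 and z_{0.85} = 1.036.
Eliminate σ: μ = (z₂·x₁ − z₁·x₂)/(z₂ − z₁) = (1.036·-13 − (-0.9945)·12)/2.031 = -0.758.
Then σ = (x₂ − x₁)/(z₂ − z₁) = (12 − -13)/2.031 = 12.310.
Precision τ = 1/σ² = 1/12.31² = 0.0066.

μ = -0.758, τ = 0.0066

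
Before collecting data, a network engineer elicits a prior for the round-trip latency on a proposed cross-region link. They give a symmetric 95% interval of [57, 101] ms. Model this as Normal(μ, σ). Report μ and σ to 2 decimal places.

μ = 79.00, σ = 11.22

A symmetric 95% interval runs μ ± z·σ with z = 1.96.
Half-width = 22, so σ = 22/1.96 = 11.22.
μ is the interval midpoint, 79.00.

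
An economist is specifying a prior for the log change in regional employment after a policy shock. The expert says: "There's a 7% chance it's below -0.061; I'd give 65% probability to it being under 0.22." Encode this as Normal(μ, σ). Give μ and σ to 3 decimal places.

μ = 0.162, σ = 0.151

For Normal(μ,σ), the p-quantile is μ + z_p·σ. Here z_{0.07} = -1.476, z_{0.65} = 0.3853.
So -0.061 = μ − 1.476σ and 0.22 = μ + 0.3853σ.
Subtracting: σ = (0.22 − -0.061)/(0.3853 − (-1.476)) = 0.151.
Then μ = -0.061 − (-1.476)·0.151 = 0.162.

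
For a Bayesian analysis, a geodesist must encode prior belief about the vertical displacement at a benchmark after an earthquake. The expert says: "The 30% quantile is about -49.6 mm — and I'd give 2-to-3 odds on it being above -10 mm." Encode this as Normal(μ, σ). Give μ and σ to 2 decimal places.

For Normal(μ,σ), the p-quantile is μ + z_p·σ. Here z_{0.3} = -0.5244, z_{0.6} = 0.2533.
So -49.6 = μ − 0.5244σ and -10 = μ + 0.2533σ.
Subtracting: σ = (-10 − -49.6)/(0.2533 − (-0.5244)) = 50.92.
Then μ = -49.6 − (-0.5244)·50.92 = -22.90.

μ = -22.90, σ = 50.92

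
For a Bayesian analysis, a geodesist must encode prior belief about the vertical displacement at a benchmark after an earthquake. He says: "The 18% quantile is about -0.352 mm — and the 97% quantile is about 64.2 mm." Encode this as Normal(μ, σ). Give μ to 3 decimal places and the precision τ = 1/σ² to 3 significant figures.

μ = 20.780, τ = 0.00188

The p-quantile of Normal(μ,σ) is μ + z_p·σ, with z_{0.18} = -0.9154 and z_{0.97} = 1.881.
Eliminate σ: μ = (z₂·x₁ − z₁·x₂)/(z₂ − z₁) = (1.881·-0.352 − (-0.9154)·64.2)/2.796 = 20.780.
Then σ = (x₂ − x₁)/(z₂ − z₁) = (64.2 − -0.352)/2.796 = 23.086.
Precision τ = 1/σ² = 1/23.09² = 0.00188.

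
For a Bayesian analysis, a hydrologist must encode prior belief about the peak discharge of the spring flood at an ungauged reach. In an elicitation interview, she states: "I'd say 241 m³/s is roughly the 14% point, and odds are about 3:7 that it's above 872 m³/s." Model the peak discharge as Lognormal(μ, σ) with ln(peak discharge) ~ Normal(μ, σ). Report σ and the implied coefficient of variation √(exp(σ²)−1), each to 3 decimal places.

If T ~ Lognormal(μ,σ) then ln T ~ Normal(μ,σ), so the p-quantile of ln T is μ + z_p·σ.
ln(241) = 5.485 and ln(872) = 6.771; z_{0.14} = -1.08, z_{0.7} = 0.5244.
σ = (6.771 − 5.485)/(0.5244 − (-1.08)) = 0.801.
μ = 5.485 − (-1.08)·0.801 = 6.351.
CV = √(exp(σ²)−1) = √(exp(0.6422)−1) = 0.949.

σ ≈ 0.801, CV ≈ 0.949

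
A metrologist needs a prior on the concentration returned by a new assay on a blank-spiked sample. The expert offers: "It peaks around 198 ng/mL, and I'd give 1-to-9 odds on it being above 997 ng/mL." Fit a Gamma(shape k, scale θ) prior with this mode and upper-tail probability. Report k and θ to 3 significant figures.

k ≈ 1.67, θ ≈ 293

Gamma(k,θ) with k>1 has mode (k−1)θ, so θ = 198/(k−1).
Need P(X < 997) = 0.9 with θ tied to k this way. Start at k = 2, θ = 198: P(X<997) ≈ 0.961.
Too high — lower k to spread out. Iterating converges to k ≈ 1.67.
Then θ = 198/(1.67−1) ≈ 293.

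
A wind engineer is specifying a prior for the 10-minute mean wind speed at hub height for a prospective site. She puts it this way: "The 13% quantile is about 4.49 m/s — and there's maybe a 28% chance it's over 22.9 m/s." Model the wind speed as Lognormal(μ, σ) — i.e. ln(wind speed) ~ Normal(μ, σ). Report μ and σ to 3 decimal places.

μ ≈ 2.576, σ ≈ 0.953

If T ~ Lognormal(μ,σ) then ln T ~ Normal(μ,σ), so the p-quantile of ln T is μ + z_p·σ.
ln(4.49) = 1.502 and ln(22.9) = 3.131; z_{0.13} = -1.126, z_{0.72} = 0.5828.
σ = (3.131 − 1.502)/(0.5828 − (-1.126)) = 0.953.
μ = 1.502 − (-1.126)·0.953 = 2.576.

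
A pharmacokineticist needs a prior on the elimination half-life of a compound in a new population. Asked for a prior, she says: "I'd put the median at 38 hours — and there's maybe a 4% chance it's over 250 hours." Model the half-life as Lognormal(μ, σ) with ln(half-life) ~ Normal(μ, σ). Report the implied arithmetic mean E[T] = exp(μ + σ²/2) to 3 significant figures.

If T ~ Lognormal(μ,σ) then ln T ~ Normal(μ,σ), so the p-quantile of ln T is μ + z_p·σ.
ln(38) = 3.638 and ln(250) = 5.521; z_{0.5} = 0, z_{0.96} = 1.751.
σ = (5.521 − 3.638)/(1.751 − (0)) = 1.076.
μ = 3.638 − (0)·1.076 = 3.638.
E[T] = exp(μ + σ²/2) = exp(3.638 + 0.5790) = 67.8 hours.

E[T] ≈ 67.8 hours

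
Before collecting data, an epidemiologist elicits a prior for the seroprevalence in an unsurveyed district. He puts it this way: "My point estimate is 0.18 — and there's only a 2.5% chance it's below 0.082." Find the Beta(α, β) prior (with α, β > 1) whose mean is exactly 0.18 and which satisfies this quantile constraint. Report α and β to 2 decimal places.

With mean 0.18 fixed, write α = 0.18s, β = 0.82s where s = α+β.
Need P(θ < 0.082) = 0.025 under Beta(0.18s, 0.82s). Normal approximation: (q−m)/√(m(1−m)/s) ≈ z_{0.025} = -1.96, so s ≈ 0.18·0.82·(-1.96)²/(0.082−0.18)² = 59.0.
At s = 59.0: P(θ<0.082) ≈ 0.010. Adjusting to match 0.025 gives s ≈ 43.32.
So α = 0.18·43.32 ≈ 7.80, β = 0.82·43.32 ≈ 35.52.

α ≈ 7.80, β ≈ 35.52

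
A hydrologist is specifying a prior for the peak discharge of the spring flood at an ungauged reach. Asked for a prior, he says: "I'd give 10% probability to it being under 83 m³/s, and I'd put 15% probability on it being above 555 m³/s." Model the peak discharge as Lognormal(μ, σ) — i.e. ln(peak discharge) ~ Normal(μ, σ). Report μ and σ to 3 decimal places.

μ ≈ 5.469, σ ≈ 0.820

If T ~ Lognormal(μ,σ) then ln T ~ Normal(μ,σ), so the p-quantile of ln T is μ + z_p·σ.
ln(83) = 4.419 and ln(555) = 6.319; z_{0.1} = -1.282, z_{0.85} = 1.036.
σ = (6.319 − 4.419)/(1.036 − (-1.282)) = 0.820.
μ = 4.419 − (-1.282)·0.820 = 5.469.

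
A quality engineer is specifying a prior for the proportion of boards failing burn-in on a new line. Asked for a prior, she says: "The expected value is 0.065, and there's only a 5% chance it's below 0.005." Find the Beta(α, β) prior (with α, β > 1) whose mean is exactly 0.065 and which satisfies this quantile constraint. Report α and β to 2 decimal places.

With mean 0.065 fixed, write α = 0.065s, β = 0.935s where s = α+β.
Need P(θ < 0.005) = 0.05 under Beta(0.065s, 0.935s). Normal approximation: (q−m)/√(m(1−m)/s) ≈ z_{0.05} = -1.64, so s ≈ 0.065·0.935·(-1.64)²/(0.005−0.065)² = 45.7.
At s = 45.7: P(θ<0.005) ≈ 0.002. Adjusting to match 0.05 gives s ≈ 17.87.
So α = 0.065·17.87 ≈ 1.16, β = 0.935·17.87 ≈ 16.70.

α ≈ 1.16, β ≈ 16.70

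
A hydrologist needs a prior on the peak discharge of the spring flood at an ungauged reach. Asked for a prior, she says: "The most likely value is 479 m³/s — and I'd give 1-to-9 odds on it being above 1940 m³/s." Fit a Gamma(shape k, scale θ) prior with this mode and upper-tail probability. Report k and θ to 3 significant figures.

Gamma(k,θ) with k>1 has mode (k−1)θ, so θ = 479/(k−1).
Need P(X < 1940) = 0.9 with θ tied to k this way. Start at k = 2, θ = 479: P(X<1940) ≈ 0.912.
Too high — lower k to spread out. Iterating converges to k ≈ 1.94.
Then θ = 479/(1.94−1) ≈ 511.

k ≈ 1.94, θ ≈ 511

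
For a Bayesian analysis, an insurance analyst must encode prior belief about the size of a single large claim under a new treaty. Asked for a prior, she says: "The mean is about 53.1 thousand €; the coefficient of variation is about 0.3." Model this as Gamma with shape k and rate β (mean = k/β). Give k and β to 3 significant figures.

k ≈ 11.1, β ≈ 0.209

For Gamma(k, rate β): mean = k/β, variance = k/β², so CV = 1/√k.
CV = 0.3, hence k = 1/CV² = 11.1.
Then β = k/mean = 11.1/53.1 = 0.209.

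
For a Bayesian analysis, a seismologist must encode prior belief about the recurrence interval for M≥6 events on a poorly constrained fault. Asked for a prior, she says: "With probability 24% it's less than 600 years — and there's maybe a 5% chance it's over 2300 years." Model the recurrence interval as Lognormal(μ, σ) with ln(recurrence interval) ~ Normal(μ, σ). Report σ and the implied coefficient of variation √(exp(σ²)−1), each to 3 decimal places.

σ ≈ 0.572, CV ≈ 0.622

If T ~ Lognormal(μ,σ) then ln T ~ Normal(μ,σ), so the p-quantile of ln T is μ + z_p·σ.
ln(600) = 6.397 and ln(2300) = 7.741; z_{0.24} = -0.7063, z_{0.95} = 1.645.
σ = (7.741 − 6.397)/(1.645 − (-0.7063)) = 0.572.
μ = 6.397 − (-0.7063)·0.572 = 6.801.
CV = √(exp(σ²)−1) = √(exp(0.3266)−1) = 0.622.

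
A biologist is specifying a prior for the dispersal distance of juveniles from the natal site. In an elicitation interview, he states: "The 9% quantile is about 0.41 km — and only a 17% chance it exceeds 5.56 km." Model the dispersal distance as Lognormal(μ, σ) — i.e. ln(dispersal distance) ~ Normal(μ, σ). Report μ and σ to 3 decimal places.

If T ~ Lognormal(μ,σ) then ln T ~ Normal(μ,σ), so the p-quantile of ln T is μ + z_p·σ.
ln(0.41) = -0.8916 and ln(5.56) = 1.716; z_{0.09} = -1.341, z_{0.83} = 0.9542.
σ = (1.716 − -0.8916)/(0.9542 − (-1.341)) = 1.136.
μ = -0.8916 − (-1.341)·1.136 = 0.632.

μ ≈ 0.632, σ ≈ 1.136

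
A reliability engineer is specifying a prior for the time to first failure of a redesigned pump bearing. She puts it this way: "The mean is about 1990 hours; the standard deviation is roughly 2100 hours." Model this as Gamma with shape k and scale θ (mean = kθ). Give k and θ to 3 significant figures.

For Gamma(k, scale θ): mean = kθ, variance = kθ², so CV = 1/√k.
CV = SD/mean = 2100/1990 = 1.055, hence k = 1/CV² = 0.898.
Then θ = mean/k = 1990/0.898 = 2220.

k ≈ 0.898, θ ≈ 2220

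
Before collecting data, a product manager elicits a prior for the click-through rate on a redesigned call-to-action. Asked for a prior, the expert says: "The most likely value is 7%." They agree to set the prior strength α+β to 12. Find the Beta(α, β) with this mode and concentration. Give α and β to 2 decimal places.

For α,β > 1 the Beta mode is (α−1)/(α+β−2). With α+β = 12, the mode is (α−1)/10.
Set (α−1)/10 = 0.07 → α = 1 + 0.07·10 = 1.70.
β = 12 − α = 10.30.

α = 1.70, β = 10.30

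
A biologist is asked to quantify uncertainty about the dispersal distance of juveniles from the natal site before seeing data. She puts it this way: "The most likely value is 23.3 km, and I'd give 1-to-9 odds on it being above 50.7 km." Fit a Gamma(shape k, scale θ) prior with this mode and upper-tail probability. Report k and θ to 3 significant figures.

k ≈ 4.18, θ ≈ 7.33

Gamma(k,θ) with k>1 has mode (k−1)θ, so θ = 23.3/(k−1).
Need P(X < 50.7) = 0.9 with θ tied to k this way. Start at k = 2, θ = 23.3: P(X<50.7) ≈ 0.640.
Too low — raise k to concentrate. Iterating converges to k ≈ 4.18.
Then θ = 23.3/(4.18−1) ≈ 7.33.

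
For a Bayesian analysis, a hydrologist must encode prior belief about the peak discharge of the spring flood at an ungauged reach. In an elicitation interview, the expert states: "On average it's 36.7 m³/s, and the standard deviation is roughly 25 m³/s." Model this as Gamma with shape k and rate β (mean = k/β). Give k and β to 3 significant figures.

For Gamma(k, rate β): mean = k/β, variance = k/β², so CV = 1/√k.
CV = SD/mean = 25/36.7 = 0.6812, hence k = 1/CV² = 2.16.
Then β = k/mean = 2.16/36.7 = 0.0587.

k ≈ 2.16, β ≈ 0.0587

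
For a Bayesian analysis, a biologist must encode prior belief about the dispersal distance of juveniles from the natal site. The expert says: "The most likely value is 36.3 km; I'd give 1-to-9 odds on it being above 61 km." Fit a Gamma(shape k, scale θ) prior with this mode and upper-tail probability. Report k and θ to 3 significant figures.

Gamma(k,θ) with k>1 has mode (k−1)θ, so θ = 36.3/(k−1).
Need P(X < 61) = 0.9 with θ tied to k this way. Start at k = 2, θ = 36.3: P(X<61) ≈ 0.501.
Too low — raise k to concentrate. Iterating converges to k ≈ 8.02.
Then θ = 36.3/(8.02−1) ≈ 5.17.

k ≈ 8.02, θ ≈ 5.17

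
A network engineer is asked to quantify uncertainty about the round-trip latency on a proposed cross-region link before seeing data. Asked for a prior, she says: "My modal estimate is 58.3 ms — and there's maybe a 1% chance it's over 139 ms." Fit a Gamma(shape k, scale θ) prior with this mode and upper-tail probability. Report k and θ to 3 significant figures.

Gamma(k,θ) with k>1 has mode (k−1)θ, so θ = 58.3/(k−1).
Need P(X < 139) = 0.99 with θ tied to k this way. Start at k = 2, θ = 58.3: P(X<139) ≈ 0.688.
Too low — raise k to concentrate. Iterating converges to k ≈ 7.28.
Then θ = 58.3/(7.28−1) ≈ 9.28.

k ≈ 7.28, θ ≈ 9.28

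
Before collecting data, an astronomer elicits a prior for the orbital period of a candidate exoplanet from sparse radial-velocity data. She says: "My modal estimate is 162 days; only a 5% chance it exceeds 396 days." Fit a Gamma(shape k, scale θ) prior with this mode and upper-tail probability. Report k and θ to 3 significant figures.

Gamma(k,θ) with k>1 has mode (k−1)θ, so θ = 162/(k−1).
Need P(X < 396) = 0.95 with θ tied to k this way. Start at k = 2, θ = 162: P(X<396) ≈ 0.701.
Too low — raise k to concentrate. Iterating converges to k ≈ 4.41.
Then θ = 162/(4.41−1) ≈ 47.5.

k ≈ 4.41, θ ≈ 47.5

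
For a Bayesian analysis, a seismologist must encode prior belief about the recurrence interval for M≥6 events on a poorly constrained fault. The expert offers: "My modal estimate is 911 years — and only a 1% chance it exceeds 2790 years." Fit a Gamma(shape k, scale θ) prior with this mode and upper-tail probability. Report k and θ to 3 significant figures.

Gamma(k,θ) with k>1 has mode (k−1)θ, so θ = 911/(k−1).
Need P(X < 2790) = 0.99 with θ tied to k this way. Start at k = 2, θ = 911: P(X<2790) ≈ 0.810.
Too low — raise k to concentrate. Iterating converges to k ≈ 4.58.
Then θ = 911/(4.58−1) ≈ 255.

k ≈ 4.58, θ ≈ 255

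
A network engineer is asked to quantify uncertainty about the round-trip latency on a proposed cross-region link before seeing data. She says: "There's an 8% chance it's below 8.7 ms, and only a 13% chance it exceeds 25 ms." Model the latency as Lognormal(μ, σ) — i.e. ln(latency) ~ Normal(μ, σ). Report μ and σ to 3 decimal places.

If T ~ Lognormal(μ,σ) then ln T ~ Normal(μ,σ), so the p-quantile of ln T is μ + z_p·σ.
ln(8.7) = 2.163 and ln(25) = 3.219; z_{0.08} = -1.405, z_{0.87} = 1.126.
σ = (3.219 − 2.163)/(1.126 − (-1.405)) = 0.417.
μ = 2.163 − (-1.405)·0.417 = 2.749.

μ ≈ 2.749, σ ≈ 0.417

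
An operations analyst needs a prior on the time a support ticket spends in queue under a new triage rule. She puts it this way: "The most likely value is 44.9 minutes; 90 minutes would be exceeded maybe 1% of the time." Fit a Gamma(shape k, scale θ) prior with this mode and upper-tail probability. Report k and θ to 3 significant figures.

Gamma(k,θ) with k>1 has mode (k−1)θ, so θ = 44.9/(k−1).
Need P(X < 90) = 0.99 with θ tied to k this way. Start at k = 2, θ = 44.9: P(X<90) ≈ 0.595.
Too low — raise k to concentrate. Iterating converges to k ≈ 11.2.
Then θ = 44.9/(11.2−1) ≈ 4.42.

k ≈ 11.2, θ ≈ 4.42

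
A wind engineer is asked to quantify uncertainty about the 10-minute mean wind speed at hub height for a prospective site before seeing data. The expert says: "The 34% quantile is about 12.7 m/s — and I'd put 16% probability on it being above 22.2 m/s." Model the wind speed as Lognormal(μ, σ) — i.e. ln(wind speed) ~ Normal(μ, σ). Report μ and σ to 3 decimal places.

μ ≈ 2.705, σ ≈ 0.397

If T ~ Lognormal(μ,σ) then ln T ~ Normal(μ,σ), so the p-quantile of ln T is μ + z_p·σ.
ln(12.7) = 2.542 and ln(22.2) = 3.1; z_{0.34} = -0.4125, z_{0.84} = 0.9945.
σ = (3.1 − 2.542)/(0.9945 − (-0.4125)) = 0.397.
μ = 2.542 − (-0.4125)·0.397 = 2.705.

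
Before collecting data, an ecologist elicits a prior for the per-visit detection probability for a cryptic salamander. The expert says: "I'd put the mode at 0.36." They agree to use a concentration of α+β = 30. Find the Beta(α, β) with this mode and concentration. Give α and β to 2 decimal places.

For α,β > 1 the Beta mode is (α−1)/(α+β−2). With α+β = 30, the mode is (α−1)/28.
Set (α−1)/28 = 0.36 → α = 1 + 0.36·28 = 11.08.
β = 30 − α = 18.92.

α = 11.08, β = 18.92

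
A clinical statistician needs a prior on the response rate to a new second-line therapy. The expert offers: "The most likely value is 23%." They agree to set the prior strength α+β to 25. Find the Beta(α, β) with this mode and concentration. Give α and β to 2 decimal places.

α = 6.29, β = 18.71

For α,β > 1 the Beta mode is (α−1)/(α+β−2). With α+β = 25, the mode is (α−1)/23.
Set (α−1)/23 = 0.23 → α = 1 + 0.23·23 = 6.29.
β = 25 − α = 18.71.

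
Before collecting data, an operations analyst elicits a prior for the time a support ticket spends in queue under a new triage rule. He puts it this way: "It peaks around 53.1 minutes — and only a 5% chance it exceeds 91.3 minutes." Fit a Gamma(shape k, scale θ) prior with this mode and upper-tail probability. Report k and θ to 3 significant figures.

Gamma(k,θ) with k>1 has mode (k−1)θ, so θ = 53.1/(k−1).
Need P(X < 91.3) = 0.95 with θ tied to k this way. Start at k = 2, θ = 53.1: P(X<91.3) ≈ 0.513.
Too low — raise k to concentrate. Iterating converges to k ≈ 10.5.
Then θ = 53.1/(10.5−1) ≈ 5.59.

k ≈ 10.5, θ ≈ 5.59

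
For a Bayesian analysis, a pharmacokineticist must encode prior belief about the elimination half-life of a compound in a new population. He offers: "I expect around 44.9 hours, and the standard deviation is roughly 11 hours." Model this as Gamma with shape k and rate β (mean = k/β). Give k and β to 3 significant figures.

k ≈ 16.7, β ≈ 0.371

For Gamma(k, rate β): mean = k/β, variance = k/β², so CV = 1/√k.
CV = SD/mean = 11/44.9 = 0.245, hence k = 1/CV² = 16.7.
Then β = k/mean = 16.7/44.9 = 0.371.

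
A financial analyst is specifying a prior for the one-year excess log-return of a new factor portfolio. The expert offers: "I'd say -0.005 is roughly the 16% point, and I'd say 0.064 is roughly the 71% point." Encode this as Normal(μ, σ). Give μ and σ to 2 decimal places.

μ = 0.04, σ = 0.04

For Normal(μ,σ), the p-quantile is μ + z_p·σ. Here z_{0.16} = -0.9945, z_{0.71} = 0.5534.
So -0.005 = μ − 0.9945σ and 0.064 = μ + 0.5534σ.
Subtracting: σ = (0.064 − -0.005)/(0.5534 − (-0.9945)) = 0.04.
Then μ = -0.005 − (-0.9945)·0.04 = 0.04.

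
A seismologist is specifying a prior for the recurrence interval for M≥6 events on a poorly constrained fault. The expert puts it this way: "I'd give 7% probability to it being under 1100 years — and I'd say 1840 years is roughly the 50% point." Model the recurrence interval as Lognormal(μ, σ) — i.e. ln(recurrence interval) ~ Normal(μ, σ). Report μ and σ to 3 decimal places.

If T ~ Lognormal(μ,σ) then ln T ~ Normal(μ,σ), so the p-quantile of ln T is μ + z_p·σ.
ln(1100) = 7.003 and ln(1840) = 7.518; z_{0.07} = -1.476, z_{0.5} = 0.
σ = (7.518 − 7.003)/(0 − (-1.476)) = 0.349.
μ = 7.003 − (-1.476)·0.349 = 7.518.

μ ≈ 7.518, σ ≈ 0.349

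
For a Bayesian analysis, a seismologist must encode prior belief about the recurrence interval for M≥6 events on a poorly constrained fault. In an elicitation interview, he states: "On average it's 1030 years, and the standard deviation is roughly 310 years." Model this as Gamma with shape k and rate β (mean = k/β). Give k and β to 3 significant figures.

k ≈ 11, β ≈ 0.0107

For Gamma(k, rate β): mean = k/β, variance = k/β², so CV = 1/√k.
CV = SD/mean = 310/1030 = 0.301, hence k = 1/CV² = 11.
Then β = k/mean = 11/1030 = 0.0107.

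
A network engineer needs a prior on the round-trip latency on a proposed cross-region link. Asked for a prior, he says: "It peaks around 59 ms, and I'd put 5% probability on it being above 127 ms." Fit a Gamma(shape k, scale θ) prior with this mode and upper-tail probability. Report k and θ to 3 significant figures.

Gamma(k,θ) with k>1 has mode (k−1)θ, so θ = 59/(k−1).
Need P(X < 127) = 0.95 with θ tied to k this way. Start at k = 2, θ = 59: P(X<127) ≈ 0.634.
Too low — raise k to concentrate. Iterating converges to k ≈ 5.69.
Then θ = 59/(5.69−1) ≈ 12.6.

k ≈ 5.69, θ ≈ 12.6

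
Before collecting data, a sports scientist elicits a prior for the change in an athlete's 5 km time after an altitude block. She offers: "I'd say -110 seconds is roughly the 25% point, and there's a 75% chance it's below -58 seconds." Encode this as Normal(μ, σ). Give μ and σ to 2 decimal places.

The p-quantile of Normal(μ,σ) is μ + z_p·σ, with z_{0.25} = -0.6745 and z_{0.75} = 0.6745.
Eliminate σ: μ = (z₂·x₁ − z₁·x₂)/(z₂ − z₁) = (0.6745·-110 − (-0.6745)·-58)/1.349 = -84.00.
Then σ = (x₂ − x₁)/(z₂ − z₁) = (-58 − -110)/1.349 = 38.55.

μ = -84.00, σ = 38.55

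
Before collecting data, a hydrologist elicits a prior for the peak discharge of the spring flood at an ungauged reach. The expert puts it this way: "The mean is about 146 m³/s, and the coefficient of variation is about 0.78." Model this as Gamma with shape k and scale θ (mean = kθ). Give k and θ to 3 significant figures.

For Gamma(k, scale θ): mean = kθ, variance = kθ², so CV = 1/√k.
CV = 0.78, hence k = 1/CV² = 1.64.
Then θ = mean/k = 146/1.64 = 88.8.

k ≈ 1.64, θ ≈ 88.8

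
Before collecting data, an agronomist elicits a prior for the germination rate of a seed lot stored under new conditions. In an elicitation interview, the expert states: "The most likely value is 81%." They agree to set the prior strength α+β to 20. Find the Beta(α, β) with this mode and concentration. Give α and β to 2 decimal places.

For α,β > 1 the Beta mode is (α−1)/(α+β−2). With α+β = 20, the mode is (α−1)/18.
Set (α−1)/18 = 0.81 → α = 1 + 0.81·18 = 15.58.
β = 20 − α = 4.42.

α = 15.58, β = 4.42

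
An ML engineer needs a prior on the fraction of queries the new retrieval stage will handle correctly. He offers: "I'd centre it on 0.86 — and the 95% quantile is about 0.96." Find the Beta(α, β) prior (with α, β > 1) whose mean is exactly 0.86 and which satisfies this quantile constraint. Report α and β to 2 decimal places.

α ≈ 17.77, β ≈ 2.89

With mean 0.86 fixed, write α = 0.86s, β = 0.14s where s = α+β.
Need P(θ < 0.96) = 0.95 under Beta(0.86s, 0.14s). Normal approximation: (q−m)/√(m(1−m)/s) ≈ z_{0.95} = 1.64, so s ≈ 0.86·0.14·(1.64)²/(0.96−0.86)² = 32.6.
At s = 32.6: P(θ<0.96) ≈ 0.984. Adjusting to match 0.95 gives s ≈ 20.66.
So α = 0.86·20.66 ≈ 17.77, β = 0.14·20.66 ≈ 2.89.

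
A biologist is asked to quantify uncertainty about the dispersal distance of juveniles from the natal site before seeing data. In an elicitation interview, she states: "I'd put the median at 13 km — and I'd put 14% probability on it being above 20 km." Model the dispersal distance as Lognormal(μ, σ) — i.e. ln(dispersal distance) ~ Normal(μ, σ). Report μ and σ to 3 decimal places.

μ ≈ 2.565, σ ≈ 0.399

If T ~ Lognormal(μ,σ) then ln T ~ Normal(μ,σ), so the p-quantile of ln T is μ + z_p·σ.
ln(13) = 2.565 and ln(20) = 2.996; z_{0.5} = 0, z_{0.86} = 1.08.
σ = (2.996 − 2.565)/(1.08 − (0)) = 0.399.
μ = 2.565 − (0)·0.399 = 2.565.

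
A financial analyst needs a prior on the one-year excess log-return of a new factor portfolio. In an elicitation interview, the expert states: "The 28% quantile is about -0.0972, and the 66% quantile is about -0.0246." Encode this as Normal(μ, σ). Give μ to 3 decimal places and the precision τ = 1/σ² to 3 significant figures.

μ = -0.055, τ = 188

The p-quantile of Normal(μ,σ) is μ + z_p·σ, with z_{0.28} = -0.5828 and z_{0.66} = 0.4125.
Eliminate σ: μ = (z₂·x₁ − z₁·x₂)/(z₂ − z₁) = (0.4125·-0.0972 − (-0.5828)·-0.0246)/0.9953 = -0.055.
Then σ = (x₂ − x₁)/(z₂ − z₁) = (-0.0246 − -0.0972)/0.9953 = 0.073.
Precision τ = 1/σ² = 1/0.07294² = 188.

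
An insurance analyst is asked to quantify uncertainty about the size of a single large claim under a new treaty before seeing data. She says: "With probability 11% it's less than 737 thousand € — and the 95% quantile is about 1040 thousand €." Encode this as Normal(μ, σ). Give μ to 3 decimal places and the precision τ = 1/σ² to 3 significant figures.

μ = 866.428, τ = 8.98e-05

For Normal(μ,σ), the p-quantile is μ + z_p·σ. Here z_{0.11} = -1.227, z_{0.95} = 1.645.
So 737 = μ − 1.227σ and 1040 = μ + 1.645σ.
Subtracting: σ = (1040 − 737)/(1.645 − (-1.227)) = 105.524.
Then μ = 737 − (-1.227)·105.524 = 866.428.
Precision τ = 1/σ² = 1/105.5² = 8.98e-05.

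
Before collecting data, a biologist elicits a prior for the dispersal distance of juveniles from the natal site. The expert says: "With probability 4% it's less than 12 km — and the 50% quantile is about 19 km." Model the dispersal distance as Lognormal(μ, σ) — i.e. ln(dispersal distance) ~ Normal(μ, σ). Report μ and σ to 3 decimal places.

If T ~ Lognormal(μ,σ) then ln T ~ Normal(μ,σ), so the p-quantile of ln T is μ + z_p·σ.
ln(12) = 2.485 and ln(19) = 2.944; z_{0.04} = -1.751, z_{0.5} = 0.
σ = (2.944 − 2.485)/(0 − (-1.751)) = 0.262.
μ = 2.485 − (-1.751)·0.262 = 2.944.

μ ≈ 2.944, σ ≈ 0.262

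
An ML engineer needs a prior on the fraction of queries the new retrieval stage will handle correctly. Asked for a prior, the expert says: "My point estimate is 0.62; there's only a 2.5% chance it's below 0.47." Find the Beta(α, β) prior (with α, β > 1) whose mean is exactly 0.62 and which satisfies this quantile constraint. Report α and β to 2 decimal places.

With mean 0.62 fixed, write α = 0.62s, β = 0.38s where s = α+β.
Need P(θ < 0.47) = 0.025 under Beta(0.62s, 0.38s). Normal approximation: (q−m)/√(m(1−m)/s) ≈ z_{0.025} = -1.96, so s ≈ 0.62·0.38·(-1.96)²/(0.47−0.62)² = 40.2.
At s = 40.2: P(θ<0.47) ≈ 0.027. Adjusting to match 0.025 gives s ≈ 41.81.
So α = 0.62·41.81 ≈ 25.92, β = 0.38·41.81 ≈ 15.89.

α ≈ 25.92, β ≈ 15.89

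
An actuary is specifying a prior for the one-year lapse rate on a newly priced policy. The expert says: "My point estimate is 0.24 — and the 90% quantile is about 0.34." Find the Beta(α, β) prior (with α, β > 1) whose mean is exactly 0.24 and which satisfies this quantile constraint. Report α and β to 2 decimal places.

α ≈ 7.56, β ≈ 23.95

With mean 0.24 fixed, write α = 0.24s, β = 0.76s where s = α+β.
Need P(θ < 0.34) = 0.9 under Beta(0.24s, 0.76s). Normal approximation: (q−m)/√(m(1−m)/s) ≈ z_{0.9} = 1.28, so s ≈ 0.24·0.76·(1.28)²/(0.34−0.24)² = 30.0.
At s = 30.0: P(θ<0.34) ≈ 0.895. Adjusting to match 0.9 gives s ≈ 31.51.
So α = 0.24·31.51 ≈ 7.56, β = 0.76·31.51 ≈ 23.95.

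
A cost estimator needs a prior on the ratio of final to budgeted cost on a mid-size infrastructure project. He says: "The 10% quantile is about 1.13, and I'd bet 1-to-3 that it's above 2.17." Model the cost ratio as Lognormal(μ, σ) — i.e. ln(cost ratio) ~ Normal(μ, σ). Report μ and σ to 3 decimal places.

If T ~ Lognormal(μ,σ) then ln T ~ Normal(μ,σ), so the p-quantile of ln T is μ + z_p·σ.
ln(1.13) = 0.1222 and ln(2.17) = 0.7747; z_{0.1} = -1.282, z_{0.75} = 0.6745.
σ = (0.7747 − 0.1222)/(0.6745 − (-1.282)) = 0.334.
μ = 0.1222 − (-1.282)·0.334 = 0.550.

μ ≈ 0.550, σ ≈ 0.334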